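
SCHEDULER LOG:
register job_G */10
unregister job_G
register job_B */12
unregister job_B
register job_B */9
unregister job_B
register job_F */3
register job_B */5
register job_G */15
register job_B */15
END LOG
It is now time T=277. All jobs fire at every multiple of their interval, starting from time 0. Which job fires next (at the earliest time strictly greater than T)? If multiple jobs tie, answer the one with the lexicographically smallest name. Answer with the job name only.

Op 1: register job_G */10 -> active={job_G:*/10}
Op 2: unregister job_G -> active={}
Op 3: register job_B */12 -> active={job_B:*/12}
Op 4: unregister job_B -> active={}
Op 5: register job_B */9 -> active={job_B:*/9}
Op 6: unregister job_B -> active={}
Op 7: register job_F */3 -> active={job_F:*/3}
Op 8: register job_B */5 -> active={job_B:*/5, job_F:*/3}
Op 9: register job_G */15 -> active={job_B:*/5, job_F:*/3, job_G:*/15}
Op 10: register job_B */15 -> active={job_B:*/15, job_F:*/3, job_G:*/15}
  job_B: interval 15, next fire after T=277 is 285
  job_F: interval 3, next fire after T=277 is 279
  job_G: interval 15, next fire after T=277 is 285
Earliest = 279, winner (lex tiebreak) = job_F

Answer: job_F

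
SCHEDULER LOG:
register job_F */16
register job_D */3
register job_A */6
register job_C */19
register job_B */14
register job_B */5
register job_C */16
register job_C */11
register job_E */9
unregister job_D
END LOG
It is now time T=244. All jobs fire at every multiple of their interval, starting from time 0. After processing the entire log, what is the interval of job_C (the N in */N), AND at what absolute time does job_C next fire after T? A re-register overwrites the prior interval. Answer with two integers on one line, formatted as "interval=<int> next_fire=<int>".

Op 1: register job_F */16 -> active={job_F:*/16}
Op 2: register job_D */3 -> active={job_D:*/3, job_F:*/16}
Op 3: register job_A */6 -> active={job_A:*/6, job_D:*/3, job_F:*/16}
Op 4: register job_C */19 -> active={job_A:*/6, job_C:*/19, job_D:*/3, job_F:*/16}
Op 5: register job_B */14 -> active={job_A:*/6, job_B:*/14, job_C:*/19, job_D:*/3, job_F:*/16}
Op 6: register job_B */5 -> active={job_A:*/6, job_B:*/5, job_C:*/19, job_D:*/3, job_F:*/16}
Op 7: register job_C */16 -> active={job_A:*/6, job_B:*/5, job_C:*/16, job_D:*/3, job_F:*/16}
Op 8: register job_C */11 -> active={job_A:*/6, job_B:*/5, job_C:*/11, job_D:*/3, job_F:*/16}
Op 9: register job_E */9 -> active={job_A:*/6, job_B:*/5, job_C:*/11, job_D:*/3, job_E:*/9, job_F:*/16}
Op 10: unregister job_D -> active={job_A:*/6, job_B:*/5, job_C:*/11, job_E:*/9, job_F:*/16}
Final interval of job_C = 11
Next fire of job_C after T=244: (244//11+1)*11 = 253

Answer: interval=11 next_fire=253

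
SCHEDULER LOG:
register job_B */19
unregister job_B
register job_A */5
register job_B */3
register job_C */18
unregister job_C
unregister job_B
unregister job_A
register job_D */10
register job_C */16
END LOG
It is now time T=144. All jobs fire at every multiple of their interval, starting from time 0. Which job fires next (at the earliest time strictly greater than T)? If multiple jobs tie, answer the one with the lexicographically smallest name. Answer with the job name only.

Op 1: register job_B */19 -> active={job_B:*/19}
Op 2: unregister job_B -> active={}
Op 3: register job_A */5 -> active={job_A:*/5}
Op 4: register job_B */3 -> active={job_A:*/5, job_B:*/3}
Op 5: register job_C */18 -> active={job_A:*/5, job_B:*/3, job_C:*/18}
Op 6: unregister job_C -> active={job_A:*/5, job_B:*/3}
Op 7: unregister job_B -> active={job_A:*/5}
Op 8: unregister job_A -> active={}
Op 9: register job_D */10 -> active={job_D:*/10}
Op 10: register job_C */16 -> active={job_C:*/16, job_D:*/10}
  job_C: interval 16, next fire after T=144 is 160
  job_D: interval 10, next fire after T=144 is 150
Earliest = 150, winner (lex tiebreak) = job_D

Answer: job_D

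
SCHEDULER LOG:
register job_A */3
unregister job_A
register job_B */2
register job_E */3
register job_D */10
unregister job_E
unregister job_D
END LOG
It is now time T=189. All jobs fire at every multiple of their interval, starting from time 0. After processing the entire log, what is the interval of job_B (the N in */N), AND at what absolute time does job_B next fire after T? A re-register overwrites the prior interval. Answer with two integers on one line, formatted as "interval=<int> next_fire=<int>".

Answer: interval=2 next_fire=190

Derivation:
Op 1: register job_A */3 -> active={job_A:*/3}
Op 2: unregister job_A -> active={}
Op 3: register job_B */2 -> active={job_B:*/2}
Op 4: register job_E */3 -> active={job_B:*/2, job_E:*/3}
Op 5: register job_D */10 -> active={job_B:*/2, job_D:*/10, job_E:*/3}
Op 6: unregister job_E -> active={job_B:*/2, job_D:*/10}
Op 7: unregister job_D -> active={job_B:*/2}
Final interval of job_B = 2
Next fire of job_B after T=189: (189//2+1)*2 = 190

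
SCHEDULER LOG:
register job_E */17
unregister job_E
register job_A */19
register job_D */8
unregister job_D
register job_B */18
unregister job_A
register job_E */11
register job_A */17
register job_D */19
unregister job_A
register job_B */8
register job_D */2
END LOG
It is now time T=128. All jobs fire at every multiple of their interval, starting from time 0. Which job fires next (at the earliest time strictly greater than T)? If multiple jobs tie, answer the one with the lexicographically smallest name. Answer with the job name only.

Answer: job_D

Derivation:
Op 1: register job_E */17 -> active={job_E:*/17}
Op 2: unregister job_E -> active={}
Op 3: register job_A */19 -> active={job_A:*/19}
Op 4: register job_D */8 -> active={job_A:*/19, job_D:*/8}
Op 5: unregister job_D -> active={job_A:*/19}
Op 6: register job_B */18 -> active={job_A:*/19, job_B:*/18}
Op 7: unregister job_A -> active={job_B:*/18}
Op 8: register job_E */11 -> active={job_B:*/18, job_E:*/11}
Op 9: register job_A */17 -> active={job_A:*/17, job_B:*/18, job_E:*/11}
Op 10: register job_D */19 -> active={job_A:*/17, job_B:*/18, job_D:*/19, job_E:*/11}
Op 11: unregister job_A -> active={job_B:*/18, job_D:*/19, job_E:*/11}
Op 12: register job_B */8 -> active={job_B:*/8, job_D:*/19, job_E:*/11}
Op 13: register job_D */2 -> active={job_B:*/8, job_D:*/2, job_E:*/11}
  job_B: interval 8, next fire after T=128 is 136
  job_D: interval 2, next fire after T=128 is 130
  job_E: interval 11, next fire after T=128 is 132
Earliest = 130, winner (lex tiebreak) = job_D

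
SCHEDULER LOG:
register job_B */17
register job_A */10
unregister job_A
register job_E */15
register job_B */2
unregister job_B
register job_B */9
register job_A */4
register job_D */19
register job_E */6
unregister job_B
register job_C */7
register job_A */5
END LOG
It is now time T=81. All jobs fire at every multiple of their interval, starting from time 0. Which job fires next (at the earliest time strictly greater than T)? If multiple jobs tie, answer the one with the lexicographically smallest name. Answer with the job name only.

Answer: job_C

Derivation:
Op 1: register job_B */17 -> active={job_B:*/17}
Op 2: register job_A */10 -> active={job_A:*/10, job_B:*/17}
Op 3: unregister job_A -> active={job_B:*/17}
Op 4: register job_E */15 -> active={job_B:*/17, job_E:*/15}
Op 5: register job_B */2 -> active={job_B:*/2, job_E:*/15}
Op 6: unregister job_B -> active={job_E:*/15}
Op 7: register job_B */9 -> active={job_B:*/9, job_E:*/15}
Op 8: register job_A */4 -> active={job_A:*/4, job_B:*/9, job_E:*/15}
Op 9: register job_D */19 -> active={job_A:*/4, job_B:*/9, job_D:*/19, job_E:*/15}
Op 10: register job_E */6 -> active={job_A:*/4, job_B:*/9, job_D:*/19, job_E:*/6}
Op 11: unregister job_B -> active={job_A:*/4, job_D:*/19, job_E:*/6}
Op 12: register job_C */7 -> active={job_A:*/4, job_C:*/7, job_D:*/19, job_E:*/6}
Op 13: register job_A */5 -> active={job_A:*/5, job_C:*/7, job_D:*/19, job_E:*/6}
  job_A: interval 5, next fire after T=81 is 85
  job_C: interval 7, next fire after T=81 is 84
  job_D: interval 19, next fire after T=81 is 95
  job_E: interval 6, next fire after T=81 is 84
Earliest = 84, winner (lex tiebreak) = job_C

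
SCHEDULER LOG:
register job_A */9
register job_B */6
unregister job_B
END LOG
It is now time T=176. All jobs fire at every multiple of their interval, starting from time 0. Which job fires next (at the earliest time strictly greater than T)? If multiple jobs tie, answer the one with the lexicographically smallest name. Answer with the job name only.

Op 1: register job_A */9 -> active={job_A:*/9}
Op 2: register job_B */6 -> active={job_A:*/9, job_B:*/6}
Op 3: unregister job_B -> active={job_A:*/9}
  job_A: interval 9, next fire after T=176 is 180
Earliest = 180, winner (lex tiebreak) = job_A

Answer: job_A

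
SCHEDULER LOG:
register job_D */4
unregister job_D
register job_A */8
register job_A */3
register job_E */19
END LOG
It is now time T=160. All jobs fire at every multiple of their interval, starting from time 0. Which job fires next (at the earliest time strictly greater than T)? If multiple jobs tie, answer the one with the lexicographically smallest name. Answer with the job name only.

Op 1: register job_D */4 -> active={job_D:*/4}
Op 2: unregister job_D -> active={}
Op 3: register job_A */8 -> active={job_A:*/8}
Op 4: register job_A */3 -> active={job_A:*/3}
Op 5: register job_E */19 -> active={job_A:*/3, job_E:*/19}
  job_A: interval 3, next fire after T=160 is 162
  job_E: interval 19, next fire after T=160 is 171
Earliest = 162, winner (lex tiebreak) = job_A

Answer: job_A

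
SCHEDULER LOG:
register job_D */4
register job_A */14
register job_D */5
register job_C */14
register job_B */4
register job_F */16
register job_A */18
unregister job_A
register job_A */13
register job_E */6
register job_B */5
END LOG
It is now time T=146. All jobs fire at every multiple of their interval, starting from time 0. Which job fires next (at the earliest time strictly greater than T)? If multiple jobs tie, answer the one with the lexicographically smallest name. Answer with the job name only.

Answer: job_B

Derivation:
Op 1: register job_D */4 -> active={job_D:*/4}
Op 2: register job_A */14 -> active={job_A:*/14, job_D:*/4}
Op 3: register job_D */5 -> active={job_A:*/14, job_D:*/5}
Op 4: register job_C */14 -> active={job_A:*/14, job_C:*/14, job_D:*/5}
Op 5: register job_B */4 -> active={job_A:*/14, job_B:*/4, job_C:*/14, job_D:*/5}
Op 6: register job_F */16 -> active={job_A:*/14, job_B:*/4, job_C:*/14, job_D:*/5, job_F:*/16}
Op 7: register job_A */18 -> active={job_A:*/18, job_B:*/4, job_C:*/14, job_D:*/5, job_F:*/16}
Op 8: unregister job_A -> active={job_B:*/4, job_C:*/14, job_D:*/5, job_F:*/16}
Op 9: register job_A */13 -> active={job_A:*/13, job_B:*/4, job_C:*/14, job_D:*/5, job_F:*/16}
Op 10: register job_E */6 -> active={job_A:*/13, job_B:*/4, job_C:*/14, job_D:*/5, job_E:*/6, job_F:*/16}
Op 11: register job_B */5 -> active={job_A:*/13, job_B:*/5, job_C:*/14, job_D:*/5, job_E:*/6, job_F:*/16}
  job_A: interval 13, next fire after T=146 is 156
  job_B: interval 5, next fire after T=146 is 150
  job_C: interval 14, next fire after T=146 is 154
  job_D: interval 5, next fire after T=146 is 150
  job_E: interval 6, next fire after T=146 is 150
  job_F: interval 16, next fire after T=146 is 160
Earliest = 150, winner (lex tiebreak) = job_B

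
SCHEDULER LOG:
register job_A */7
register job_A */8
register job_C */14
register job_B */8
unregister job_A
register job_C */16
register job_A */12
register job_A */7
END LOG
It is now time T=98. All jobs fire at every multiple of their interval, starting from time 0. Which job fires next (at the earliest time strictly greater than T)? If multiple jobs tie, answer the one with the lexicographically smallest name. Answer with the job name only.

Op 1: register job_A */7 -> active={job_A:*/7}
Op 2: register job_A */8 -> active={job_A:*/8}
Op 3: register job_C */14 -> active={job_A:*/8, job_C:*/14}
Op 4: register job_B */8 -> active={job_A:*/8, job_B:*/8, job_C:*/14}
Op 5: unregister job_A -> active={job_B:*/8, job_C:*/14}
Op 6: register job_C */16 -> active={job_B:*/8, job_C:*/16}
Op 7: register job_A */12 -> active={job_A:*/12, job_B:*/8, job_C:*/16}
Op 8: register job_A */7 -> active={job_A:*/7, job_B:*/8, job_C:*/16}
  job_A: interval 7, next fire after T=98 is 105
  job_B: interval 8, next fire after T=98 is 104
  job_C: interval 16, next fire after T=98 is 112
Earliest = 104, winner (lex tiebreak) = job_B

Answer: job_B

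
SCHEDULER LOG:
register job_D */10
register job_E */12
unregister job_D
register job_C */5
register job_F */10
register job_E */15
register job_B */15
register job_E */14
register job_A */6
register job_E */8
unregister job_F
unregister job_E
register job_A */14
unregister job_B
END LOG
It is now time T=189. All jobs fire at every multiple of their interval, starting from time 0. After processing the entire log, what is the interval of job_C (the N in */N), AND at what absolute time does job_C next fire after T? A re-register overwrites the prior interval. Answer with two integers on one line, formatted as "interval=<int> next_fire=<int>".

Op 1: register job_D */10 -> active={job_D:*/10}
Op 2: register job_E */12 -> active={job_D:*/10, job_E:*/12}
Op 3: unregister job_D -> active={job_E:*/12}
Op 4: register job_C */5 -> active={job_C:*/5, job_E:*/12}
Op 5: register job_F */10 -> active={job_C:*/5, job_E:*/12, job_F:*/10}
Op 6: register job_E */15 -> active={job_C:*/5, job_E:*/15, job_F:*/10}
Op 7: register job_B */15 -> active={job_B:*/15, job_C:*/5, job_E:*/15, job_F:*/10}
Op 8: register job_E */14 -> active={job_B:*/15, job_C:*/5, job_E:*/14, job_F:*/10}
Op 9: register job_A */6 -> active={job_A:*/6, job_B:*/15, job_C:*/5, job_E:*/14, job_F:*/10}
Op 10: register job_E */8 -> active={job_A:*/6, job_B:*/15, job_C:*/5, job_E:*/8, job_F:*/10}
Op 11: unregister job_F -> active={job_A:*/6, job_B:*/15, job_C:*/5, job_E:*/8}
Op 12: unregister job_E -> active={job_A:*/6, job_B:*/15, job_C:*/5}
Op 13: register job_A */14 -> active={job_A:*/14, job_B:*/15, job_C:*/5}
Op 14: unregister job_B -> active={job_A:*/14, job_C:*/5}
Final interval of job_C = 5
Next fire of job_C after T=189: (189//5+1)*5 = 190

Answer: interval=5 next_fire=190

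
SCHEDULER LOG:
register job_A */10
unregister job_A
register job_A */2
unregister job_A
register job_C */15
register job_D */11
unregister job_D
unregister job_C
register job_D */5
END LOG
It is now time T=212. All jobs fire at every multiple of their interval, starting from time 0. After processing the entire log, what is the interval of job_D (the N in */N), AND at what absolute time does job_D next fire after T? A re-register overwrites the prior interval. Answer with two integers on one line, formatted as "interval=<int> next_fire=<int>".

Op 1: register job_A */10 -> active={job_A:*/10}
Op 2: unregister job_A -> active={}
Op 3: register job_A */2 -> active={job_A:*/2}
Op 4: unregister job_A -> active={}
Op 5: register job_C */15 -> active={job_C:*/15}
Op 6: register job_D */11 -> active={job_C:*/15, job_D:*/11}
Op 7: unregister job_D -> active={job_C:*/15}
Op 8: unregister job_C -> active={}
Op 9: register job_D */5 -> active={job_D:*/5}
Final interval of job_D = 5
Next fire of job_D after T=212: (212//5+1)*5 = 215

Answer: interval=5 next_fire=215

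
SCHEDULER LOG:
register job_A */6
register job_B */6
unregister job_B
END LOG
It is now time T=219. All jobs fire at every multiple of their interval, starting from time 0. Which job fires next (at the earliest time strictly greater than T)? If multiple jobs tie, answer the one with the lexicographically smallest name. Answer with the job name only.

Op 1: register job_A */6 -> active={job_A:*/6}
Op 2: register job_B */6 -> active={job_A:*/6, job_B:*/6}
Op 3: unregister job_B -> active={job_A:*/6}
  job_A: interval 6, next fire after T=219 is 222
Earliest = 222, winner (lex tiebreak) = job_A

Answer: job_A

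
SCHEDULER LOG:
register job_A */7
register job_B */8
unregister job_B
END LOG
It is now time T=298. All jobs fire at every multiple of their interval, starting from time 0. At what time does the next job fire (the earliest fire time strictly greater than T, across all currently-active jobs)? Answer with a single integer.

Op 1: register job_A */7 -> active={job_A:*/7}
Op 2: register job_B */8 -> active={job_A:*/7, job_B:*/8}
Op 3: unregister job_B -> active={job_A:*/7}
  job_A: interval 7, next fire after T=298 is 301
Earliest fire time = 301 (job job_A)

Answer: 301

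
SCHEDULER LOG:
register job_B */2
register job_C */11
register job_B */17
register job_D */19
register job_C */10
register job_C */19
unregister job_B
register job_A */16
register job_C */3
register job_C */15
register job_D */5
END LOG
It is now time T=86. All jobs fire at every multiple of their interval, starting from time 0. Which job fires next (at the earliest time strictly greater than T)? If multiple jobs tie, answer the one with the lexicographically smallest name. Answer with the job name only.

Op 1: register job_B */2 -> active={job_B:*/2}
Op 2: register job_C */11 -> active={job_B:*/2, job_C:*/11}
Op 3: register job_B */17 -> active={job_B:*/17, job_C:*/11}
Op 4: register job_D */19 -> active={job_B:*/17, job_C:*/11, job_D:*/19}
Op 5: register job_C */10 -> active={job_B:*/17, job_C:*/10, job_D:*/19}
Op 6: register job_C */19 -> active={job_B:*/17, job_C:*/19, job_D:*/19}
Op 7: unregister job_B -> active={job_C:*/19, job_D:*/19}
Op 8: register job_A */16 -> active={job_A:*/16, job_C:*/19, job_D:*/19}
Op 9: register job_C */3 -> active={job_A:*/16, job_C:*/3, job_D:*/19}
Op 10: register job_C */15 -> active={job_A:*/16, job_C:*/15, job_D:*/19}
Op 11: register job_D */5 -> active={job_A:*/16, job_C:*/15, job_D:*/5}
  job_A: interval 16, next fire after T=86 is 96
  job_C: interval 15, next fire after T=86 is 90
  job_D: interval 5, next fire after T=86 is 90
Earliest = 90, winner (lex tiebreak) = job_C

Answer: job_C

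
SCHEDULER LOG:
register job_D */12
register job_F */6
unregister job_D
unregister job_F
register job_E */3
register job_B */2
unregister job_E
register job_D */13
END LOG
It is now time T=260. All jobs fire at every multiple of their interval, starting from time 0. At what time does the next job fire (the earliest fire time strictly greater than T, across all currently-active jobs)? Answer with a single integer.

Op 1: register job_D */12 -> active={job_D:*/12}
Op 2: register job_F */6 -> active={job_D:*/12, job_F:*/6}
Op 3: unregister job_D -> active={job_F:*/6}
Op 4: unregister job_F -> active={}
Op 5: register job_E */3 -> active={job_E:*/3}
Op 6: register job_B */2 -> active={job_B:*/2, job_E:*/3}
Op 7: unregister job_E -> active={job_B:*/2}
Op 8: register job_D */13 -> active={job_B:*/2, job_D:*/13}
  job_B: interval 2, next fire after T=260 is 262
  job_D: interval 13, next fire after T=260 is 273
Earliest fire time = 262 (job job_B)

Answer: 262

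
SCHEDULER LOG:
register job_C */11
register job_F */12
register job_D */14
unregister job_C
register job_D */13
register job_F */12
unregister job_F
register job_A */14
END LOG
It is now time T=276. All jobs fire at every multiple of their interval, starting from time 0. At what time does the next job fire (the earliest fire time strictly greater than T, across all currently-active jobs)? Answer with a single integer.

Op 1: register job_C */11 -> active={job_C:*/11}
Op 2: register job_F */12 -> active={job_C:*/11, job_F:*/12}
Op 3: register job_D */14 -> active={job_C:*/11, job_D:*/14, job_F:*/12}
Op 4: unregister job_C -> active={job_D:*/14, job_F:*/12}
Op 5: register job_D */13 -> active={job_D:*/13, job_F:*/12}
Op 6: register job_F */12 -> active={job_D:*/13, job_F:*/12}
Op 7: unregister job_F -> active={job_D:*/13}
Op 8: register job_A */14 -> active={job_A:*/14, job_D:*/13}
  job_A: interval 14, next fire after T=276 is 280
  job_D: interval 13, next fire after T=276 is 286
Earliest fire time = 280 (job job_A)

Answer: 280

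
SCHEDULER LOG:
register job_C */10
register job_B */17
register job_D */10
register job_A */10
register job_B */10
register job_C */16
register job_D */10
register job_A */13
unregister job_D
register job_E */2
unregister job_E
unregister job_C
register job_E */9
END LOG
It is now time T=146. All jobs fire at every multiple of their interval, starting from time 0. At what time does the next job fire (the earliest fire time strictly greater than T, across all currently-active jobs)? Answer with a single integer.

Answer: 150

Derivation:
Op 1: register job_C */10 -> active={job_C:*/10}
Op 2: register job_B */17 -> active={job_B:*/17, job_C:*/10}
Op 3: register job_D */10 -> active={job_B:*/17, job_C:*/10, job_D:*/10}
Op 4: register job_A */10 -> active={job_A:*/10, job_B:*/17, job_C:*/10, job_D:*/10}
Op 5: register job_B */10 -> active={job_A:*/10, job_B:*/10, job_C:*/10, job_D:*/10}
Op 6: register job_C */16 -> active={job_A:*/10, job_B:*/10, job_C:*/16, job_D:*/10}
Op 7: register job_D */10 -> active={job_A:*/10, job_B:*/10, job_C:*/16, job_D:*/10}
Op 8: register job_A */13 -> active={job_A:*/13, job_B:*/10, job_C:*/16, job_D:*/10}
Op 9: unregister job_D -> active={job_A:*/13, job_B:*/10, job_C:*/16}
Op 10: register job_E */2 -> active={job_A:*/13, job_B:*/10, job_C:*/16, job_E:*/2}
Op 11: unregister job_E -> active={job_A:*/13, job_B:*/10, job_C:*/16}
Op 12: unregister job_C -> active={job_A:*/13, job_B:*/10}
Op 13: register job_E */9 -> active={job_A:*/13, job_B:*/10, job_E:*/9}
  job_A: interval 13, next fire after T=146 is 156
  job_B: interval 10, next fire after T=146 is 150
  job_E: interval 9, next fire after T=146 is 153
Earliest fire time = 150 (job job_B)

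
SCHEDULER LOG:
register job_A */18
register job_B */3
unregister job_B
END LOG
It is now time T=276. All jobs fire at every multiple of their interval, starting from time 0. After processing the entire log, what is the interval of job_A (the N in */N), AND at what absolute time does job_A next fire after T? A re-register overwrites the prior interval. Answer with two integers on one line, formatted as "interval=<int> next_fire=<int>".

Answer: interval=18 next_fire=288

Derivation:
Op 1: register job_A */18 -> active={job_A:*/18}
Op 2: register job_B */3 -> active={job_A:*/18, job_B:*/3}
Op 3: unregister job_B -> active={job_A:*/18}
Final interval of job_A = 18
Next fire of job_A after T=276: (276//18+1)*18 = 288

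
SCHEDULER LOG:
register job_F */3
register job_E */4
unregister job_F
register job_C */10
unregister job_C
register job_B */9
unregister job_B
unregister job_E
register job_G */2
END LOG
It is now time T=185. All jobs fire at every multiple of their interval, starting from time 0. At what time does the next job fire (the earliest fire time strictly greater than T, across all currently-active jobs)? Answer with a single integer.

Op 1: register job_F */3 -> active={job_F:*/3}
Op 2: register job_E */4 -> active={job_E:*/4, job_F:*/3}
Op 3: unregister job_F -> active={job_E:*/4}
Op 4: register job_C */10 -> active={job_C:*/10, job_E:*/4}
Op 5: unregister job_C -> active={job_E:*/4}
Op 6: register job_B */9 -> active={job_B:*/9, job_E:*/4}
Op 7: unregister job_B -> active={job_E:*/4}
Op 8: unregister job_E -> active={}
Op 9: register job_G */2 -> active={job_G:*/2}
  job_G: interval 2, next fire after T=185 is 186
Earliest fire time = 186 (job job_G)

Answer: 186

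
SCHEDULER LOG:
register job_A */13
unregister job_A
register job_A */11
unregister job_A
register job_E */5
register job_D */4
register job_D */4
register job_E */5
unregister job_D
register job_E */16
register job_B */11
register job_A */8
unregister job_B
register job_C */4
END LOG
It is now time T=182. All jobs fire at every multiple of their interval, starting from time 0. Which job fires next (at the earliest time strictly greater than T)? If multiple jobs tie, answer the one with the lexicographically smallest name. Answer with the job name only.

Op 1: register job_A */13 -> active={job_A:*/13}
Op 2: unregister job_A -> active={}
Op 3: register job_A */11 -> active={job_A:*/11}
Op 4: unregister job_A -> active={}
Op 5: register job_E */5 -> active={job_E:*/5}
Op 6: register job_D */4 -> active={job_D:*/4, job_E:*/5}
Op 7: register job_D */4 -> active={job_D:*/4, job_E:*/5}
Op 8: register job_E */5 -> active={job_D:*/4, job_E:*/5}
Op 9: unregister job_D -> active={job_E:*/5}
Op 10: register job_E */16 -> active={job_E:*/16}
Op 11: register job_B */11 -> active={job_B:*/11, job_E:*/16}
Op 12: register job_A */8 -> active={job_A:*/8, job_B:*/11, job_E:*/16}
Op 13: unregister job_B -> active={job_A:*/8, job_E:*/16}
Op 14: register job_C */4 -> active={job_A:*/8, job_C:*/4, job_E:*/16}
  job_A: interval 8, next fire after T=182 is 184
  job_C: interval 4, next fire after T=182 is 184
  job_E: interval 16, next fire after T=182 is 192
Earliest = 184, winner (lex tiebreak) = job_A

Answer: job_A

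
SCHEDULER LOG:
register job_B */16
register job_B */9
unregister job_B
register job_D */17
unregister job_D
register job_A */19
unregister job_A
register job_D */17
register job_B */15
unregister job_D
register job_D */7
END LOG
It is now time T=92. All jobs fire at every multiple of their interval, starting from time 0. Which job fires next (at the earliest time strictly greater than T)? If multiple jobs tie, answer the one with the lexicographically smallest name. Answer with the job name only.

Op 1: register job_B */16 -> active={job_B:*/16}
Op 2: register job_B */9 -> active={job_B:*/9}
Op 3: unregister job_B -> active={}
Op 4: register job_D */17 -> active={job_D:*/17}
Op 5: unregister job_D -> active={}
Op 6: register job_A */19 -> active={job_A:*/19}
Op 7: unregister job_A -> active={}
Op 8: register job_D */17 -> active={job_D:*/17}
Op 9: register job_B */15 -> active={job_B:*/15, job_D:*/17}
Op 10: unregister job_D -> active={job_B:*/15}
Op 11: register job_D */7 -> active={job_B:*/15, job_D:*/7}
  job_B: interval 15, next fire after T=92 is 105
  job_D: interval 7, next fire after T=92 is 98
Earliest = 98, winner (lex tiebreak) = job_D

Answer: job_D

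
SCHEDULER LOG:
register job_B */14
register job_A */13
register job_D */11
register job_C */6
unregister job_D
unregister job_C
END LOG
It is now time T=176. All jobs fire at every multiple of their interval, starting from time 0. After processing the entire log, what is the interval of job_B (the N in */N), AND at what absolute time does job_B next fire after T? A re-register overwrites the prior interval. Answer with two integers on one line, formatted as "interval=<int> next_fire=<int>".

Answer: interval=14 next_fire=182

Derivation:
Op 1: register job_B */14 -> active={job_B:*/14}
Op 2: register job_A */13 -> active={job_A:*/13, job_B:*/14}
Op 3: register job_D */11 -> active={job_A:*/13, job_B:*/14, job_D:*/11}
Op 4: register job_C */6 -> active={job_A:*/13, job_B:*/14, job_C:*/6, job_D:*/11}
Op 5: unregister job_D -> active={job_A:*/13, job_B:*/14, job_C:*/6}
Op 6: unregister job_C -> active={job_A:*/13, job_B:*/14}
Final interval of job_B = 14
Next fire of job_B after T=176: (176//14+1)*14 = 182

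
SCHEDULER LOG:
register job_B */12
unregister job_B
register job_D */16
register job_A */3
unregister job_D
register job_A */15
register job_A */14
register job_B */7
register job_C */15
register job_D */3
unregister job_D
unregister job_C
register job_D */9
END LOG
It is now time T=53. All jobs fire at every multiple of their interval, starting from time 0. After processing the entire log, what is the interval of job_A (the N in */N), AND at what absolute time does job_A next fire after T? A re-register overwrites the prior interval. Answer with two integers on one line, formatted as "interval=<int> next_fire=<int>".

Answer: interval=14 next_fire=56

Derivation:
Op 1: register job_B */12 -> active={job_B:*/12}
Op 2: unregister job_B -> active={}
Op 3: register job_D */16 -> active={job_D:*/16}
Op 4: register job_A */3 -> active={job_A:*/3, job_D:*/16}
Op 5: unregister job_D -> active={job_A:*/3}
Op 6: register job_A */15 -> active={job_A:*/15}
Op 7: register job_A */14 -> active={job_A:*/14}
Op 8: register job_B */7 -> active={job_A:*/14, job_B:*/7}
Op 9: register job_C */15 -> active={job_A:*/14, job_B:*/7, job_C:*/15}
Op 10: register job_D */3 -> active={job_A:*/14, job_B:*/7, job_C:*/15, job_D:*/3}
Op 11: unregister job_D -> active={job_A:*/14, job_B:*/7, job_C:*/15}
Op 12: unregister job_C -> active={job_A:*/14, job_B:*/7}
Op 13: register job_D */9 -> active={job_A:*/14, job_B:*/7, job_D:*/9}
Final interval of job_A = 14
Next fire of job_A after T=53: (53//14+1)*14 = 56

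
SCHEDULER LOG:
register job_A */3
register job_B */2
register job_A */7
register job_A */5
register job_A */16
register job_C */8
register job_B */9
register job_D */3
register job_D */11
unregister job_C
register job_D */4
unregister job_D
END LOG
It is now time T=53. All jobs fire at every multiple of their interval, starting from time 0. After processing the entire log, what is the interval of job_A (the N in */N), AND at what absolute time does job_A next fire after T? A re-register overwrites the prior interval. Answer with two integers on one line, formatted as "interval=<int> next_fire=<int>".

Op 1: register job_A */3 -> active={job_A:*/3}
Op 2: register job_B */2 -> active={job_A:*/3, job_B:*/2}
Op 3: register job_A */7 -> active={job_A:*/7, job_B:*/2}
Op 4: register job_A */5 -> active={job_A:*/5, job_B:*/2}
Op 5: register job_A */16 -> active={job_A:*/16, job_B:*/2}
Op 6: register job_C */8 -> active={job_A:*/16, job_B:*/2, job_C:*/8}
Op 7: register job_B */9 -> active={job_A:*/16, job_B:*/9, job_C:*/8}
Op 8: register job_D */3 -> active={job_A:*/16, job_B:*/9, job_C:*/8, job_D:*/3}
Op 9: register job_D */11 -> active={job_A:*/16, job_B:*/9, job_C:*/8, job_D:*/11}
Op 10: unregister job_C -> active={job_A:*/16, job_B:*/9, job_D:*/11}
Op 11: register job_D */4 -> active={job_A:*/16, job_B:*/9, job_D:*/4}
Op 12: unregister job_D -> active={job_A:*/16, job_B:*/9}
Final interval of job_A = 16
Next fire of job_A after T=53: (53//16+1)*16 = 64

Answer: interval=16 next_fire=64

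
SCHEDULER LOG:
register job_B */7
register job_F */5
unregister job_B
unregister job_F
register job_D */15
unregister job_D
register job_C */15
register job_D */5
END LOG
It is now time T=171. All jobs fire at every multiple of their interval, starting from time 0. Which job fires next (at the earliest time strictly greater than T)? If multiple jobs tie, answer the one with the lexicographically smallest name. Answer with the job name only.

Op 1: register job_B */7 -> active={job_B:*/7}
Op 2: register job_F */5 -> active={job_B:*/7, job_F:*/5}
Op 3: unregister job_B -> active={job_F:*/5}
Op 4: unregister job_F -> active={}
Op 5: register job_D */15 -> active={job_D:*/15}
Op 6: unregister job_D -> active={}
Op 7: register job_C */15 -> active={job_C:*/15}
Op 8: register job_D */5 -> active={job_C:*/15, job_D:*/5}
  job_C: interval 15, next fire after T=171 is 180
  job_D: interval 5, next fire after T=171 is 175
Earliest = 175, winner (lex tiebreak) = job_D

Answer: job_D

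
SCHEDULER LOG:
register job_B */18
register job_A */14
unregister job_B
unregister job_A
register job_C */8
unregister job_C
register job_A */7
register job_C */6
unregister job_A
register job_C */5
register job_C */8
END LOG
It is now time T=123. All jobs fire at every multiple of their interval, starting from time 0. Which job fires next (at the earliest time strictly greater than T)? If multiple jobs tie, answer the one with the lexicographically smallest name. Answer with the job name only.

Answer: job_C

Derivation:
Op 1: register job_B */18 -> active={job_B:*/18}
Op 2: register job_A */14 -> active={job_A:*/14, job_B:*/18}
Op 3: unregister job_B -> active={job_A:*/14}
Op 4: unregister job_A -> active={}
Op 5: register job_C */8 -> active={job_C:*/8}
Op 6: unregister job_C -> active={}
Op 7: register job_A */7 -> active={job_A:*/7}
Op 8: register job_C */6 -> active={job_A:*/7, job_C:*/6}
Op 9: unregister job_A -> active={job_C:*/6}
Op 10: register job_C */5 -> active={job_C:*/5}
Op 11: register job_C */8 -> active={job_C:*/8}
  job_C: interval 8, next fire after T=123 is 128
Earliest = 128, winner (lex tiebreak) = job_C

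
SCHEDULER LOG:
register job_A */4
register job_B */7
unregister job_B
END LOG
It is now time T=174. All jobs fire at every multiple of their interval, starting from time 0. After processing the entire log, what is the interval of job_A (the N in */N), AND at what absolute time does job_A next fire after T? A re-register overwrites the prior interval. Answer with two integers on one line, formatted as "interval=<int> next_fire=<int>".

Op 1: register job_A */4 -> active={job_A:*/4}
Op 2: register job_B */7 -> active={job_A:*/4, job_B:*/7}
Op 3: unregister job_B -> active={job_A:*/4}
Final interval of job_A = 4
Next fire of job_A after T=174: (174//4+1)*4 = 176

Answer: interval=4 next_fire=176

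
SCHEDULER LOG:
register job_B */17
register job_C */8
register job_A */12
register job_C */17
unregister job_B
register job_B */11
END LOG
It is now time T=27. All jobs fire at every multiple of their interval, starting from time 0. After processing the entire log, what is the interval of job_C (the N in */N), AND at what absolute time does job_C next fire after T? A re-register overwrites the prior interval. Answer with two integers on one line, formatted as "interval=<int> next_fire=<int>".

Answer: interval=17 next_fire=34

Derivation:
Op 1: register job_B */17 -> active={job_B:*/17}
Op 2: register job_C */8 -> active={job_B:*/17, job_C:*/8}
Op 3: register job_A */12 -> active={job_A:*/12, job_B:*/17, job_C:*/8}
Op 4: register job_C */17 -> active={job_A:*/12, job_B:*/17, job_C:*/17}
Op 5: unregister job_B -> active={job_A:*/12, job_C:*/17}
Op 6: register job_B */11 -> active={job_A:*/12, job_B:*/11, job_C:*/17}
Final interval of job_C = 17
Next fire of job_C after T=27: (27//17+1)*17 = 34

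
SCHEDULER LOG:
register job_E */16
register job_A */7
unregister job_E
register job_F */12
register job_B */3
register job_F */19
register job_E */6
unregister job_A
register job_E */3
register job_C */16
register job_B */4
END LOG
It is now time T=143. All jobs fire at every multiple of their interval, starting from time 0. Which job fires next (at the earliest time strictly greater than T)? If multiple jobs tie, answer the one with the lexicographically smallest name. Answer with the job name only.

Op 1: register job_E */16 -> active={job_E:*/16}
Op 2: register job_A */7 -> active={job_A:*/7, job_E:*/16}
Op 3: unregister job_E -> active={job_A:*/7}
Op 4: register job_F */12 -> active={job_A:*/7, job_F:*/12}
Op 5: register job_B */3 -> active={job_A:*/7, job_B:*/3, job_F:*/12}
Op 6: register job_F */19 -> active={job_A:*/7, job_B:*/3, job_F:*/19}
Op 7: register job_E */6 -> active={job_A:*/7, job_B:*/3, job_E:*/6, job_F:*/19}
Op 8: unregister job_A -> active={job_B:*/3, job_E:*/6, job_F:*/19}
Op 9: register job_E */3 -> active={job_B:*/3, job_E:*/3, job_F:*/19}
Op 10: register job_C */16 -> active={job_B:*/3, job_C:*/16, job_E:*/3, job_F:*/19}
Op 11: register job_B */4 -> active={job_B:*/4, job_C:*/16, job_E:*/3, job_F:*/19}
  job_B: interval 4, next fire after T=143 is 144
  job_C: interval 16, next fire after T=143 is 144
  job_E: interval 3, next fire after T=143 is 144
  job_F: interval 19, next fire after T=143 is 152
Earliest = 144, winner (lex tiebreak) = job_B

Answer: job_B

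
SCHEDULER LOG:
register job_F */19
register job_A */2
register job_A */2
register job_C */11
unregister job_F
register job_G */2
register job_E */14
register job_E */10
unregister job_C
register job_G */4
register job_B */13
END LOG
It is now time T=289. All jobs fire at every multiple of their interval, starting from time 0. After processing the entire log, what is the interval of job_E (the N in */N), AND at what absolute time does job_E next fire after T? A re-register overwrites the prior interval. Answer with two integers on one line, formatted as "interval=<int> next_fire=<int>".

Op 1: register job_F */19 -> active={job_F:*/19}
Op 2: register job_A */2 -> active={job_A:*/2, job_F:*/19}
Op 3: register job_A */2 -> active={job_A:*/2, job_F:*/19}
Op 4: register job_C */11 -> active={job_A:*/2, job_C:*/11, job_F:*/19}
Op 5: unregister job_F -> active={job_A:*/2, job_C:*/11}
Op 6: register job_G */2 -> active={job_A:*/2, job_C:*/11, job_G:*/2}
Op 7: register job_E */14 -> active={job_A:*/2, job_C:*/11, job_E:*/14, job_G:*/2}
Op 8: register job_E */10 -> active={job_A:*/2, job_C:*/11, job_E:*/10, job_G:*/2}
Op 9: unregister job_C -> active={job_A:*/2, job_E:*/10, job_G:*/2}
Op 10: register job_G */4 -> active={job_A:*/2, job_E:*/10, job_G:*/4}
Op 11: register job_B */13 -> active={job_A:*/2, job_B:*/13, job_E:*/10, job_G:*/4}
Final interval of job_E = 10
Next fire of job_E after T=289: (289//10+1)*10 = 290

Answer: interval=10 next_fire=290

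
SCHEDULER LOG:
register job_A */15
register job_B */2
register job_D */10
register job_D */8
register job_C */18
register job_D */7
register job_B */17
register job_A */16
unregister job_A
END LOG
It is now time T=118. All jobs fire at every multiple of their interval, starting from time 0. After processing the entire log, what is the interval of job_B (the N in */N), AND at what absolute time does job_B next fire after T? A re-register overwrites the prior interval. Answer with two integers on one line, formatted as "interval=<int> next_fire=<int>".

Op 1: register job_A */15 -> active={job_A:*/15}
Op 2: register job_B */2 -> active={job_A:*/15, job_B:*/2}
Op 3: register job_D */10 -> active={job_A:*/15, job_B:*/2, job_D:*/10}
Op 4: register job_D */8 -> active={job_A:*/15, job_B:*/2, job_D:*/8}
Op 5: register job_C */18 -> active={job_A:*/15, job_B:*/2, job_C:*/18, job_D:*/8}
Op 6: register job_D */7 -> active={job_A:*/15, job_B:*/2, job_C:*/18, job_D:*/7}
Op 7: register job_B */17 -> active={job_A:*/15, job_B:*/17, job_C:*/18, job_D:*/7}
Op 8: register job_A */16 -> active={job_A:*/16, job_B:*/17, job_C:*/18, job_D:*/7}
Op 9: unregister job_A -> active={job_B:*/17, job_C:*/18, job_D:*/7}
Final interval of job_B = 17
Next fire of job_B after T=118: (118//17+1)*17 = 119

Answer: interval=17 next_fire=119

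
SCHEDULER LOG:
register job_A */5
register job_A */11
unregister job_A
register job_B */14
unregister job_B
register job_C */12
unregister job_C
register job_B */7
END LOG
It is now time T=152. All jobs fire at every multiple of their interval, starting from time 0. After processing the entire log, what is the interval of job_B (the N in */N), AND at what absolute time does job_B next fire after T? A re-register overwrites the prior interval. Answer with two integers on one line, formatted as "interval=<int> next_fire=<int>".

Op 1: register job_A */5 -> active={job_A:*/5}
Op 2: register job_A */11 -> active={job_A:*/11}
Op 3: unregister job_A -> active={}
Op 4: register job_B */14 -> active={job_B:*/14}
Op 5: unregister job_B -> active={}
Op 6: register job_C */12 -> active={job_C:*/12}
Op 7: unregister job_C -> active={}
Op 8: register job_B */7 -> active={job_B:*/7}
Final interval of job_B = 7
Next fire of job_B after T=152: (152//7+1)*7 = 154

Answer: interval=7 next_fire=154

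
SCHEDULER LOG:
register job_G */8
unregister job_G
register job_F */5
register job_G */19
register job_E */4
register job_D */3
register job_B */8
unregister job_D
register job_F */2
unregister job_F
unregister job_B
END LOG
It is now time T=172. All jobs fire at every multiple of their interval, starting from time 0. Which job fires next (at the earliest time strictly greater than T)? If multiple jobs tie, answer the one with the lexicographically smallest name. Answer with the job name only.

Answer: job_E

Derivation:
Op 1: register job_G */8 -> active={job_G:*/8}
Op 2: unregister job_G -> active={}
Op 3: register job_F */5 -> active={job_F:*/5}
Op 4: register job_G */19 -> active={job_F:*/5, job_G:*/19}
Op 5: register job_E */4 -> active={job_E:*/4, job_F:*/5, job_G:*/19}
Op 6: register job_D */3 -> active={job_D:*/3, job_E:*/4, job_F:*/5, job_G:*/19}
Op 7: register job_B */8 -> active={job_B:*/8, job_D:*/3, job_E:*/4, job_F:*/5, job_G:*/19}
Op 8: unregister job_D -> active={job_B:*/8, job_E:*/4, job_F:*/5, job_G:*/19}
Op 9: register job_F */2 -> active={job_B:*/8, job_E:*/4, job_F:*/2, job_G:*/19}
Op 10: unregister job_F -> active={job_B:*/8, job_E:*/4, job_G:*/19}
Op 11: unregister job_B -> active={job_E:*/4, job_G:*/19}
  job_E: interval 4, next fire after T=172 is 176
  job_G: interval 19, next fire after T=172 is 190
Earliest = 176, winner (lex tiebreak) = job_E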